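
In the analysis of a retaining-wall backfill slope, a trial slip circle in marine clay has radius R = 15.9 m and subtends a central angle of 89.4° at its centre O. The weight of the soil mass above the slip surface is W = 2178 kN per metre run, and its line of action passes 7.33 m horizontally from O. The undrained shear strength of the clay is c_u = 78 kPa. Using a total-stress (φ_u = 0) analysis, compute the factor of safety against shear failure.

Taking moments about the centre O, the resisting moment is provided by the undrained shear strength acting along the arc:
Arc length L_a = R·θ = 15.9·(89.4°·π/180) = 15.9·1.5603 = 24.81 m
M_R = c_u·L_a·R = 78·24.81·15.9 = 30768.3 kN·m/m
M_D = W·d = 2178·7.33 = 15964.7 kN·m/m
FS = M_R / M_D = 30768.3 / 15964.7 = 1.927

FS = 1.93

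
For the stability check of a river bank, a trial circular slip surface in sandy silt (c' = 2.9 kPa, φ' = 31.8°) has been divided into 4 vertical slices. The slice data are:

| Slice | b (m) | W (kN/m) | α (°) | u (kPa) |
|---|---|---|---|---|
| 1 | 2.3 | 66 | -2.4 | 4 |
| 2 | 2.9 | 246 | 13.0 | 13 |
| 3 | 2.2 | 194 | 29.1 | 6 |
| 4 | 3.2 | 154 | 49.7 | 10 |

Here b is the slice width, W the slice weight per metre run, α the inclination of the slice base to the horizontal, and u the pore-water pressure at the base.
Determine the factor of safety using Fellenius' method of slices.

Ordinary method of slices: FS = Σ[c'·Δl_i + (W_i cosα_i − u_i·Δl_i)·tanφ'] / Σ W_i sinα_i, with Δl_i = b_i / cosα_i.
Slice 1: Δl = 2.3/cos(-2.4°) = 2.302 m; N'_1 = 66·cos(-2.4°) − 4·2.302 = 56.7; c'Δl = 6.68; W sinα = -2.8
Slice 2: Δl = 2.9/cos13.0° = 2.976 m; N'_2 = 246·cos13.0° − 13·2.976 = 201.0; c'Δl = 8.63; W sinα = 55.3
Slice 3: Δl = 2.2/cos29.1° = 2.518 m; N'_3 = 194·cos29.1° − 6·2.518 = 154.4; c'Δl = 7.30; W sinα = 94.3
Slice 4: Δl = 3.2/cos49.7° = 4.948 m; N'_4 = 154·cos49.7° − 10·4.948 = 50.1; c'Δl = 14.35; W sinα = 117.5
Σc'Δl = 37.0 kN/m; ΣN' = 462.3 kN/m; ΣW sinα = 264.4 kN/m
Resisting = 37.0 + 462.3·tan31.8° = 37.0 + 286.6 = 323.6 kN/m
FS = 323.6 / 264.4 = 1.224

FS = 1.22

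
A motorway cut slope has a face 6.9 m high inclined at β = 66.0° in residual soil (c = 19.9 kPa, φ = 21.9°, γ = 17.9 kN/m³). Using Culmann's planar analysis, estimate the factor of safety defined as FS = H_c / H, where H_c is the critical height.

H_c = (4c/γ) · sinβ cosφ / [1 − cos(β − φ)]
    = (4·19.9/17.9) · sin66.0°·cos21.9° / [1 − cos44.1°]
    = 4.447 · 0.8476 / 0.2819 = 13.37 m
FS = H_c / H = 13.37 / 6.9 = 1.938

FS = 1.94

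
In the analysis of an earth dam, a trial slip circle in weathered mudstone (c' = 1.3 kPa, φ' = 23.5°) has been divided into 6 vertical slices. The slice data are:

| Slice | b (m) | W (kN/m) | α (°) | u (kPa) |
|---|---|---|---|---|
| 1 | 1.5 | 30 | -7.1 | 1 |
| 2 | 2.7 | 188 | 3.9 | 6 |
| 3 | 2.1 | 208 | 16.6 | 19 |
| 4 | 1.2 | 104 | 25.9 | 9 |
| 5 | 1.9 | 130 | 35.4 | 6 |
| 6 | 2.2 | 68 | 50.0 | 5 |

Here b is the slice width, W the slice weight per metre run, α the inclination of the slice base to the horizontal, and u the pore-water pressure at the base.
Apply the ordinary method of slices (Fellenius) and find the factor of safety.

Ordinary method of slices: FS = Σ[c'·Δl_i + (W_i cosα_i − u_i·Δl_i)·tanφ'] / Σ W_i sinα_i, with Δl_i = b_i / cosα_i.
Slice 1: Δl = 1.5/cos(-7.1°) = 1.512 m; N'_1 = 30·cos(-7.1°) − 1·1.512 = 28.3; c'Δl = 1.97; W sinα = -3.7
Slice 2: Δl = 2.7/cos3.9° = 2.706 m; N'_2 = 188·cos3.9° − 6·2.706 = 171.3; c'Δl = 3.52; W sinα = 12.8
Slice 3: Δl = 2.1/cos16.6° = 2.191 m; N'_3 = 208·cos16.6° − 19·2.191 = 157.7; c'Δl = 2.85; W sinα = 59.4
Slice 4: Δl = 1.2/cos25.9° = 1.334 m; N'_4 = 104·cos25.9° − 9·1.334 = 81.5; c'Δl = 1.73; W sinα = 45.4
Slice 5: Δl = 1.9/cos35.4° = 2.331 m; N'_5 = 130·cos35.4° − 6·2.331 = 92.0; c'Δl = 3.03; W sinα = 75.3
Slice 6: Δl = 2.2/cos50.0° = 3.423 m; N'_6 = 68·cos50.0° − 5·3.423 = 26.6; c'Δl = 4.45; W sinα = 52.1
Σc'Δl = 17.5 kN/m; ΣN' = 557.4 kN/m; ΣW sinα = 241.3 kN/m
Resisting = 17.5 + 557.4·tan23.5° = 17.5 + 242.4 = 259.9 kN/m
FS = 259.9 / 241.3 = 1.077

FS = 1.08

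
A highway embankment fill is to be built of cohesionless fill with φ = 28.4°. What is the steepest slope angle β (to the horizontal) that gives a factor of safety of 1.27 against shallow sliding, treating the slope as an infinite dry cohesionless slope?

β = 23.1°

For an infinite dry cohesionless slope FS = tanφ/tanβ, so tanβ = tanφ / FS.
tanβ = tan28.4° / 1.27 = 0.5407 / 1.27 = 0.4257
β = arctan(0.4257) = 23.06°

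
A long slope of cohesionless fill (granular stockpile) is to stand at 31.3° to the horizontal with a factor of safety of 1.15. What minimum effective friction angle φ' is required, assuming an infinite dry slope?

φ' = 35.0°

FS = tanφ'/tanβ ⇒ tanφ' = FS · tanβ = 1.15 · tan31.3° = 0.6992
φ' = arctan(0.6992) = 34.96°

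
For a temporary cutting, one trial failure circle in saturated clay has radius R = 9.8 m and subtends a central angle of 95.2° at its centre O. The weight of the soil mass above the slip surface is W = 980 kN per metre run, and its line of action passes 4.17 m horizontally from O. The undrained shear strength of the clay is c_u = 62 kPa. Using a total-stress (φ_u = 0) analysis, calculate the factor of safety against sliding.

Taking moments about the centre O, the resisting moment is provided by the undrained shear strength acting along the arc:
Arc length L_a = R·θ = 9.8·(95.2°·π/180) = 9.8·1.6616 = 16.28 m
M_R = c_u·L_a·R = 62·16.28·9.8 = 9893.7 kN·m/m
M_D = W·d = 980·4.17 = 4086.6 kN·m/m
FS = M_R / M_D = 9893.7 / 4086.6 = 2.421

FS = 2.42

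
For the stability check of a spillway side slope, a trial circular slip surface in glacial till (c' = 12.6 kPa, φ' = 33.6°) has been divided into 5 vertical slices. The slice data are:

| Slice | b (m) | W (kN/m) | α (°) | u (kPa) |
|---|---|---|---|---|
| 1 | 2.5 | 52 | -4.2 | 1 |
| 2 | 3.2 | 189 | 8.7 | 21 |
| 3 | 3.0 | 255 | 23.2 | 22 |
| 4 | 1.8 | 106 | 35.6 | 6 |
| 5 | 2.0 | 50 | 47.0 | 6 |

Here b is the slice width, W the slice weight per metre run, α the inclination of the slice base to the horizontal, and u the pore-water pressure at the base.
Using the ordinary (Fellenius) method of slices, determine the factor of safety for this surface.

Ordinary method of slices: FS = Σ[c'·Δl_i + (W_i cosα_i − u_i·Δl_i)·tanφ'] / Σ W_i sinα_i, with Δl_i = b_i / cosα_i.
Slice 1: Δl = 2.5/cos(-4.2°) = 2.507 m; N'_1 = 52·cos(-4.2°) − 1·2.507 = 49.4; c'Δl = 31.58; W sinα = -3.8
Slice 2: Δl = 3.2/cos8.7° = 3.237 m; N'_2 = 189·cos8.7° − 21·3.237 = 118.8; c'Δl = 40.79; W sinα = 28.6
Slice 3: Δl = 3.0/cos23.2° = 3.264 m; N'_3 = 255·cos23.2° − 22·3.264 = 162.6; c'Δl = 41.13; W sinα = 100.5
Slice 4: Δl = 1.8/cos35.6° = 2.214 m; N'_4 = 106·cos35.6° − 6·2.214 = 72.9; c'Δl = 27.89; W sinα = 61.7
Slice 5: Δl = 2.0/cos47.0° = 2.933 m; N'_5 = 50·cos47.0° − 6·2.933 = 16.5; c'Δl = 36.95; W sinα = 36.6
Σc'Δl = 178.3 kN/m; ΣN' = 420.2 kN/m; ΣW sinα = 223.5 kN/m
Resisting = 178.3 + 420.2·tan33.6° = 178.3 + 279.2 = 457.5 kN/m
FS = 457.5 / 223.5 = 2.047

FS = 2.05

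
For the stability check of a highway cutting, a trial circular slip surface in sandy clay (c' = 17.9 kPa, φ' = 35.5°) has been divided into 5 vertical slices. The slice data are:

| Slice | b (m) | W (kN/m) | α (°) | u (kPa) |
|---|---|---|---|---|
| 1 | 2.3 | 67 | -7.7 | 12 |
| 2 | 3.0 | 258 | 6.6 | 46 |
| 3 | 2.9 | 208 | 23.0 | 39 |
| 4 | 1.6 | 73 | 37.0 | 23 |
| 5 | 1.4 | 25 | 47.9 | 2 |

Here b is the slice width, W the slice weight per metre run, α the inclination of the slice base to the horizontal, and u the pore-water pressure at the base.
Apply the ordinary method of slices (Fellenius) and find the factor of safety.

FS = 2.45

Ordinary method of slices: FS = Σ[c'·Δl_i + (W_i cosα_i − u_i·Δl_i)·tanφ'] / Σ W_i sinα_i, with Δl_i = b_i / cosα_i.
Slice 1: Δl = 2.3/cos(-7.7°) = 2.321 m; N'_1 = 67·cos(-7.7°) − 12·2.321 = 38.5; c'Δl = 41.54; W sinα = -9.0
Slice 2: Δl = 3.0/cos6.6° = 3.020 m; N'_2 = 258·cos6.6° − 46·3.020 = 117.4; c'Δl = 54.06; W sinα = 29.7
Slice 3: Δl = 2.9/cos23.0° = 3.150 m; N'_3 = 208·cos23.0° − 39·3.150 = 68.6; c'Δl = 56.39; W sinα = 81.3
Slice 4: Δl = 1.6/cos37.0° = 2.003 m; N'_4 = 73·cos37.0° − 23·2.003 = 12.2; c'Δl = 35.86; W sinα = 43.9
Slice 5: Δl = 1.4/cos47.9° = 2.088 m; N'_5 = 25·cos47.9° − 2·2.088 = 12.6; c'Δl = 37.38; W sinα = 18.5
Σc'Δl = 225.2 kN/m; ΣN' = 249.3 kN/m; ΣW sinα = 164.4 kN/m
Resisting = 225.2 + 249.3·tan35.5° = 225.2 + 177.8 = 403.1 kN/m
FS = 403.1 / 164.4 = 2.451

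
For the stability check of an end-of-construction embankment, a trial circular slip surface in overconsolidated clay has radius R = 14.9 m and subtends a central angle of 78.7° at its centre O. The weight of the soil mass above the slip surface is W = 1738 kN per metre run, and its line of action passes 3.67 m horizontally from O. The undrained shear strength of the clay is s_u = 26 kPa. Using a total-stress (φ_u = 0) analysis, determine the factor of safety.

FS = 1.24

Taking moments about the centre O, the resisting moment is provided by the undrained shear strength acting along the arc:
Arc length L_a = R·θ = 14.9·(78.7°·π/180) = 14.9·1.3736 = 20.47 m
M_R = s_u·L_a·R = 26·20.47·14.9 = 7928.6 kN·m/m
M_D = W·d = 1738·3.67 = 6378.5 kN·m/m
FS = M_R / M_D = 7928.6 / 6378.5 = 1.243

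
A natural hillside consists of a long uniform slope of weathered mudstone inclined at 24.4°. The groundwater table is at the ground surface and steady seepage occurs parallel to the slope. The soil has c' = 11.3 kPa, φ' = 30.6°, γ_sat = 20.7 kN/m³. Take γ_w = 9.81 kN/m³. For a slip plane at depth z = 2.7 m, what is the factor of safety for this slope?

With seepage parallel to the slope and the water table at the surface, the effective normal stress on the slip plane uses the buoyant unit weight γ' = γ_sat − γ_w while the driving shear stress uses γ_sat:
FS = [c' + γ' z cos²β tanφ'] / [γ_sat z sinβ cosβ]
γ' = 20.7 − 9.81 = 10.89 kN/m³
Numerator = 11.3 + 10.89·2.7·cos²24.4°·tan30.6° = 11.3 + 10.89·2.7·0.8293·0.5914 = 25.721 kPa
Denominator = 20.7·2.7·sin24.4°·cos24.4° = 20.7·2.7·0.4131·0.9107 = 21.026 kPa
FS = 25.721 / 21.026 = 1.223

FS = 1.22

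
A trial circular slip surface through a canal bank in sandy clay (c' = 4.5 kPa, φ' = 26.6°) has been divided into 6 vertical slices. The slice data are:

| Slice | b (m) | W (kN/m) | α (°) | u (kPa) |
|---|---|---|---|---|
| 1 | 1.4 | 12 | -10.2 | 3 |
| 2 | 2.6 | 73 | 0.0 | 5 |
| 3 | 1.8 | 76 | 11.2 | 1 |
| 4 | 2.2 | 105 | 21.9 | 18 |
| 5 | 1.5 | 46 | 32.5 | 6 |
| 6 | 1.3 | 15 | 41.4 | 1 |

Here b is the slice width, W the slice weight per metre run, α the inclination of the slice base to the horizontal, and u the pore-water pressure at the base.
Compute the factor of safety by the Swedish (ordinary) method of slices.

Ordinary method of slices: FS = Σ[c'·Δl_i + (W_i cosα_i − u_i·Δl_i)·tanφ'] / Σ W_i sinα_i, with Δl_i = b_i / cosα_i.
Slice 1: Δl = 1.4/cos(-10.2°) = 1.422 m; N'_1 = 12·cos(-10.2°) − 3·1.422 = 7.5; c'Δl = 6.40; W sinα = -2.1
Slice 2: Δl = 2.6/cos0.0° = 2.600 m; N'_2 = 73·cos0.0° − 5·2.600 = 60.0; c'Δl = 11.70; W sinα = 0.0
Slice 3: Δl = 1.8/cos11.2° = 1.835 m; N'_3 = 76·cos11.2° − 1·1.835 = 72.7; c'Δl = 8.26; W sinα = 14.8
Slice 4: Δl = 2.2/cos21.9° = 2.371 m; N'_4 = 105·cos21.9° − 18·2.371 = 54.7; c'Δl = 10.67; W sinα = 39.2
Slice 5: Δl = 1.5/cos32.5° = 1.779 m; N'_5 = 46·cos32.5° − 6·1.779 = 28.1; c'Δl = 8.00; W sinα = 24.7
Slice 6: Δl = 1.3/cos41.4° = 1.733 m; N'_6 = 15·cos41.4° − 1·1.733 = 9.5; c'Δl = 7.80; W sinα = 9.9
Σc'Δl = 52.8 kN/m; ΣN' = 232.6 kN/m; ΣW sinα = 86.4 kN/m
Resisting = 52.8 + 232.6·tan26.6° = 52.8 + 116.5 = 169.3 kN/m
FS = 169.3 / 86.4 = 1.959

FS = 1.96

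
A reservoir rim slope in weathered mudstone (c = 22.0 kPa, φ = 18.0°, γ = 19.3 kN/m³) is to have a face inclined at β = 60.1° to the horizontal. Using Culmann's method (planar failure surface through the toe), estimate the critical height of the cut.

Culmann's analysis gives the critical failure plane at α_cr = (β + φ)/2 = (60.1 + 18.0)/2 = 39.0°, and the critical height
H_c = (4c/γ) · sinβ cosφ / [1 − cos(β − φ)]
    = (4·22.0/19.3) · sin60.1°·cos18.0° / [1 − cos(42.1°)]
    = 4.560 · 0.8669·0.9511 / [1 − 0.7420]
    = 4.560 · 0.8245 / 0.2580
    = 14.57 m

H_c = 14.57 m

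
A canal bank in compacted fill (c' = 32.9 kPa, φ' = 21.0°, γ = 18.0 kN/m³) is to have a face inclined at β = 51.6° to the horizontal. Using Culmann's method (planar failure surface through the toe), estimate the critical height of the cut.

H_c = 38.41 m

Culmann's analysis gives the critical failure plane at α_cr = (β + φ')/2 = (51.6 + 21.0)/2 = 36.3°, and the critical height
H_c = (4c'/γ) · sinβ cosφ' / [1 − cos(β − φ')]
    = (4·32.9/18.0) · sin51.6°·cos21.0° / [1 − cos(30.6°)]
    = 7.311 · 0.7837·0.9336 / [1 − 0.8607]
    = 7.311 · 0.7316 / 0.1393
    = 38.41 m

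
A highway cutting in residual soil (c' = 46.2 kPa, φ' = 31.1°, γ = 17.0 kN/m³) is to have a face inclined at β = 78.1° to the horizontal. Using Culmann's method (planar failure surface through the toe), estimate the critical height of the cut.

Culmann's analysis gives the critical failure plane at α_cr = (β + φ')/2 = (78.1 + 31.1)/2 = 54.6°, and the critical height
H_c = (4c'/γ) · sinβ cosφ' / [1 − cos(β − φ')]
    = (4·46.2/17.0) · sin78.1°·cos31.1° / [1 − cos(47.0°)]
    = 10.871 · 0.9785·0.8563 / [1 − 0.6820]
    = 10.871 · 0.8379 / 0.3180
    = 28.64 m

H_c = 28.64 m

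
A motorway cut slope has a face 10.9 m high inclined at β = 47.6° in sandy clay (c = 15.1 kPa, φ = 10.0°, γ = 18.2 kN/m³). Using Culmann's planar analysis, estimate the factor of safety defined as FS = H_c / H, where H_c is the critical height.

H_c = (4c/γ) · sinβ cosφ / [1 − cos(β − φ)]
    = (4·15.1/18.2) · sin47.6°·cos10.0° / [1 − cos37.6°]
    = 3.319 · 0.7272 / 0.2077 = 11.62 m
FS = H_c / H = 11.62 / 10.9 = 1.066

FS = 1.07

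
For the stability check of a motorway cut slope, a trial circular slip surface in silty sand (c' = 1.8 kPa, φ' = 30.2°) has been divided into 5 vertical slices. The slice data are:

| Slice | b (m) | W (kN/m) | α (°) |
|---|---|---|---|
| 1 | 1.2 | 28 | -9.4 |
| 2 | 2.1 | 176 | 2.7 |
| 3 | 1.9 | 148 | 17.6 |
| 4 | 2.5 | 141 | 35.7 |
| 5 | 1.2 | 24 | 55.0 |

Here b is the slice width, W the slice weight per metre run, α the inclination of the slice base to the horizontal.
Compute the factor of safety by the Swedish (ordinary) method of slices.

Ordinary method of slices: FS = Σ[c'·Δl_i + (W_i cosα_i)·tanφ'] / Σ W_i sinα_i, with Δl_i = b_i / cosα_i.
Slice 1: Δl = 1.2/cos(-9.4°) = 1.216 m; N'_1 = 28·cos(-9.4°) = 27.6; c'Δl = 2.19; W sinα = -4.6
Slice 2: Δl = 2.1/cos2.7° = 2.102 m; N'_2 = 176·cos2.7° = 175.8; c'Δl = 3.78; W sinα = 8.3
Slice 3: Δl = 1.9/cos17.6° = 1.993 m; N'_3 = 148·cos17.6° = 141.1; c'Δl = 3.59; W sinα = 44.8
Slice 4: Δl = 2.5/cos35.7° = 3.079 m; N'_4 = 141·cos35.7° = 114.5; c'Δl = 5.54; W sinα = 82.3
Slice 5: Δl = 1.2/cos55.0° = 2.092 m; N'_5 = 24·cos55.0° = 13.8; c'Δl = 3.77; W sinα = 19.7
Σc'Δl = 18.9 kN/m; ΣN' = 472.8 kN/m; ΣW sinα = 150.4 kN/m
Resisting = 18.9 + 472.8·tan30.2° = 18.9 + 275.2 = 294.0 kN/m
FS = 294.0 / 150.4 = 1.955

FS = 1.95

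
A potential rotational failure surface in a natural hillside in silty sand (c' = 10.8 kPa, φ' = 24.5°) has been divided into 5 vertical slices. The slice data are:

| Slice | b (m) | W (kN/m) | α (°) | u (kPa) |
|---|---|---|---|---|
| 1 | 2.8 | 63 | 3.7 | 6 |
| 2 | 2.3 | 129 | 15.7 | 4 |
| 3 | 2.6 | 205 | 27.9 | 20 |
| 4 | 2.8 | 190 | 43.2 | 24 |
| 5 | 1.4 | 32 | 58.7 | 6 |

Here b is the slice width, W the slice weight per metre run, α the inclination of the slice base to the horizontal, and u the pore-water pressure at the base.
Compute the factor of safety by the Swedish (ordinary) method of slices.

FS = 1.06

Ordinary method of slices: FS = Σ[c'·Δl_i + (W_i cosα_i − u_i·Δl_i)·tanφ'] / Σ W_i sinα_i, with Δl_i = b_i / cosα_i.
Slice 1: Δl = 2.8/cos3.7° = 2.806 m; N'_1 = 63·cos3.7° − 6·2.806 = 46.0; c'Δl = 30.30; W sinα = 4.1
Slice 2: Δl = 2.3/cos15.7° = 2.389 m; N'_2 = 129·cos15.7° − 4·2.389 = 114.6; c'Δl = 25.80; W sinα = 34.9
Slice 3: Δl = 2.6/cos27.9° = 2.942 m; N'_3 = 205·cos27.9° − 20·2.942 = 122.3; c'Δl = 31.77; W sinα = 95.9
Slice 4: Δl = 2.8/cos43.2° = 3.841 m; N'_4 = 190·cos43.2° − 24·3.841 = 46.3; c'Δl = 41.48; W sinα = 130.1
Slice 5: Δl = 1.4/cos58.7° = 2.695 m; N'_5 = 32·cos58.7° − 6·2.695 = 0.5; c'Δl = 29.10; W sinα = 27.3
Σc'Δl = 158.5 kN/m; ΣN' = 329.8 kN/m; ΣW sinα = 292.3 kN/m
Resisting = 158.5 + 329.8·tan24.5° = 158.5 + 150.3 = 308.8 kN/m
FS = 308.8 / 292.3 = 1.056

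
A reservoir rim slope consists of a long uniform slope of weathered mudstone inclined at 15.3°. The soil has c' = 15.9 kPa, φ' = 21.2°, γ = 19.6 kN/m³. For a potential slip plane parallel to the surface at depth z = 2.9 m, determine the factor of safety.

For an infinite slope with a slip plane parallel to the surface (no pore pressure): FS = [c' + γz cos²β tanφ'] / [γz sinβ cosβ].
γz = 19.6·2.9 = 56.84 kN/m²
Numerator = 15.9 + 56.84·cos²15.3°·tan21.2° = 15.9 + 56.84·0.9304·0.3879 = 36.412 kPa
Denominator = 56.84·sin15.3°·cos15.3° = 56.84·0.2639·0.9646 = 14.467 kPa
FS = 36.412 / 14.467 = 2.517

FS = 2.52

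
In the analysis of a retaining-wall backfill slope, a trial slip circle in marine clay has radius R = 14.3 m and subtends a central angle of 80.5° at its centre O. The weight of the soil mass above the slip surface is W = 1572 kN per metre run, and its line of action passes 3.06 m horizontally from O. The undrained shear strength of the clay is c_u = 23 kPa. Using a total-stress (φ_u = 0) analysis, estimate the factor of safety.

Taking moments about the centre O, the resisting moment is provided by the undrained shear strength acting along the arc:
Arc length L_a = R·θ = 14.3·(80.5°·π/180) = 14.3·1.4050 = 20.09 m
M_R = c_u·L_a·R = 23·20.09·14.3 = 6608.0 kN·m/m
M_D = W·d = 1572·3.06 = 4810.3 kN·m/m
FS = M_R / M_D = 6608.0 / 4810.3 = 1.374

FS = 1.37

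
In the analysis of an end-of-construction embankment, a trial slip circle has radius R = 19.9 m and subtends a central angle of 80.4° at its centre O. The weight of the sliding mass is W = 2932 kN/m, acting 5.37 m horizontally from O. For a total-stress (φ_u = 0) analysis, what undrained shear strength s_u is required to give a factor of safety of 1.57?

s_u = 44.5 kPa

FS = s_u·L_a·R / (W·d), so s_u = FS·W·d / (L_a·R).
Arc length L_a = R·θ = 19.9·(80.4°·π/180) = 19.9·1.4032 = 27.92 m
s_u = 1.57·2932·5.37 / (27.92·19.9) = 24719.4 / 555.70 = 44.48 kPa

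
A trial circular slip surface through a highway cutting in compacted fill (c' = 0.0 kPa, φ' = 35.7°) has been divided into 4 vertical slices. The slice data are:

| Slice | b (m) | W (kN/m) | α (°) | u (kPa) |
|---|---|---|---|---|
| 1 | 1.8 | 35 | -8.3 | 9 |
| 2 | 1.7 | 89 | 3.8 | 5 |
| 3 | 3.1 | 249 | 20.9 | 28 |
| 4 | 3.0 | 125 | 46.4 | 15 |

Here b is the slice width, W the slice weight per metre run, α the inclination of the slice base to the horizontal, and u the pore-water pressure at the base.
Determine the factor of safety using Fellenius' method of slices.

FS = 1.03

Ordinary method of slices: FS = Σ[c'·Δl_i + (W_i cosα_i − u_i·Δl_i)·tanφ'] / Σ W_i sinα_i, with Δl_i = b_i / cosα_i.
Slice 1: Δl = 1.8/cos(-8.3°) = 1.819 m; N'_1 = 35·cos(-8.3°) − 9·1.819 = 18.3; c'Δl = 0.00; W sinα = -5.1
Slice 2: Δl = 1.7/cos3.8° = 1.704 m; N'_2 = 89·cos3.8° − 5·1.704 = 80.3; c'Δl = 0.00; W sinα = 5.9
Slice 3: Δl = 3.1/cos20.9° = 3.318 m; N'_3 = 249·cos20.9° − 28·3.318 = 139.7; c'Δl = 0.00; W sinα = 88.8
Slice 4: Δl = 3.0/cos46.4° = 4.350 m; N'_4 = 125·cos46.4° − 15·4.350 = 20.9; c'Δl = 0.00; W sinα = 90.5
Σc'Δl = 0.0 kN/m; ΣN' = 259.2 kN/m; ΣW sinα = 180.2 kN/m
Resisting = 0.0 + 259.2·tan35.7° = 0.0 + 186.3 = 186.3 kN/m
FS = 186.3 / 180.2 = 1.034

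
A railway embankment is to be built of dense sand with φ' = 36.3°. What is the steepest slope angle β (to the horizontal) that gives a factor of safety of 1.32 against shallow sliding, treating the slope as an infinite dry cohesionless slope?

β = 29.1°

For an infinite dry cohesionless slope FS = tanφ'/tanβ, so tanβ = tanφ' / FS.
tanβ = tan36.3° / 1.32 = 0.7346 / 1.32 = 0.5565
β = arctan(0.5565) = 29.10°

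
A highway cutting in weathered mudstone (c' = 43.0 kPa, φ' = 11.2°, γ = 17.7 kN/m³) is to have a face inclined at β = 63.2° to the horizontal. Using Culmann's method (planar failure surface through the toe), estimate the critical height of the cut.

Culmann's analysis gives the critical failure plane at α_cr = (β + φ')/2 = (63.2 + 11.2)/2 = 37.2°, and the critical height
H_c = (4c'/γ) · sinβ cosφ' / [1 − cos(β − φ')]
    = (4·43.0/17.7) · sin63.2°·cos11.2° / [1 − cos(52.0°)]
    = 9.718 · 0.8926·0.9810 / [1 − 0.6157]
    = 9.718 · 0.8756 / 0.3843
    = 22.14 m

H_c = 22.14 m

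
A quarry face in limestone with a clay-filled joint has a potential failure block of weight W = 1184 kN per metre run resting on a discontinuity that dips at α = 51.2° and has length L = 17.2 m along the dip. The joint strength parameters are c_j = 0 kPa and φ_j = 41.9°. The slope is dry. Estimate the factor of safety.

FS = 0.72

Resolving the block weight along and normal to the plane and applying the Mohr–Coulomb strength on the joint:
N' = W cosα = 1184·cos51.2° = 741.9 kN/m
Driving force T = W sinα = 1184·sin51.2° = 922.7 kN/m
Resisting force R = c_j·L + N'·tanφ_j = 0·17.2 + 741.9·tan41.9° = 0.0 + 665.7 = 665.7 kN/m
FS = R / T = 665.7 / 922.7 = 0.721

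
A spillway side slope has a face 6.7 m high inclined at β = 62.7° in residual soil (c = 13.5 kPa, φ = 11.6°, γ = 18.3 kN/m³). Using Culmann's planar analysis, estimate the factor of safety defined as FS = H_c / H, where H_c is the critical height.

FS = 1.03

H_c = (4c/γ) · sinβ cosφ / [1 − cos(β − φ)]
    = (4·13.5/18.3) · sin62.7°·cos11.6° / [1 − cos51.1°]
    = 2.951 · 0.8705 / 0.3720 = 6.90 m
FS = H_c / H = 6.90 / 6.7 = 1.030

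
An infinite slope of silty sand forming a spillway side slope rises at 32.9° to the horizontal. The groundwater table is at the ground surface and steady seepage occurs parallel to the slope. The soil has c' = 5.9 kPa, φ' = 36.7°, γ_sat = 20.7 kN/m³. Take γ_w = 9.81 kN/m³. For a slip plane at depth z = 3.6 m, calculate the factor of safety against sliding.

FS = 0.78

With seepage parallel to the slope and the water table at the surface, the effective normal stress on the slip plane uses the buoyant unit weight γ' = γ_sat − γ_w while the driving shear stress uses γ_sat:
FS = [c' + γ' z cos²β tanφ'] / [γ_sat z sinβ cosβ]
γ' = 20.7 − 9.81 = 10.89 kN/m³
Numerator = 5.9 + 10.89·3.6·cos²32.9°·tan36.7° = 5.9 + 10.89·3.6·0.7050·0.7454 = 26.500 kPa
Denominator = 20.7·3.6·sin32.9°·cos32.9° = 20.7·3.6·0.5432·0.8396 = 33.986 kPa
FS = 26.500 / 33.986 = 0.780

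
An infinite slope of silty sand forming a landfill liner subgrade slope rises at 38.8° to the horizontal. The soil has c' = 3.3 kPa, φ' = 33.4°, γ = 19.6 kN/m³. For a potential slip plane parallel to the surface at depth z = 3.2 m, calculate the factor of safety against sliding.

For an infinite slope with a slip plane parallel to the surface (no pore pressure): FS = [c' + γz cos²β tanφ'] / [γz sinβ cosβ].
γz = 19.6·3.2 = 62.72 kN/m²
Numerator = 3.3 + 62.72·cos²38.8°·tan33.4° = 3.3 + 62.72·0.6074·0.6594 = 28.418 kPa
Denominator = 62.72·sin38.8°·cos38.8° = 62.72·0.6266·0.7793 = 30.628 kPa
FS = 28.418 / 30.628 = 0.928

FS = 0.93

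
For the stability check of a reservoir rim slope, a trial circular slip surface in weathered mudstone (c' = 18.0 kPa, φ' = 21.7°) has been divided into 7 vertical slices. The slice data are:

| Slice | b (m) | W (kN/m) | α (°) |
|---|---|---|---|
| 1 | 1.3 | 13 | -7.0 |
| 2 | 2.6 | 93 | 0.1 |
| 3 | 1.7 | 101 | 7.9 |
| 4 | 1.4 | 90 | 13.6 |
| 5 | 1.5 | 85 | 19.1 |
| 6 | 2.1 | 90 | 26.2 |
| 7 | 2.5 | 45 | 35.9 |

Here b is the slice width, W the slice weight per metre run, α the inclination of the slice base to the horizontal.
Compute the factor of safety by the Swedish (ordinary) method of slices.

Ordinary method of slices: FS = Σ[c'·Δl_i + (W_i cosα_i)·tanφ'] / Σ W_i sinα_i, with Δl_i = b_i / cosα_i.
Slice 1: Δl = 1.3/cos(-7.0°) = 1.310 m; N'_1 = 13·cos(-7.0°) = 12.9; c'Δl = 23.58; W sinα = -1.6
Slice 2: Δl = 2.6/cos0.1° = 2.600 m; N'_2 = 93·cos0.1° = 93.0; c'Δl = 46.80; W sinα = 0.2
Slice 3: Δl = 1.7/cos7.9° = 1.716 m; N'_3 = 101·cos7.9° = 100.0; c'Δl = 30.89; W sinα = 13.9
Slice 4: Δl = 1.4/cos13.6° = 1.440 m; N'_4 = 90·cos13.6° = 87.5; c'Δl = 25.93; W sinα = 21.2
Slice 5: Δl = 1.5/cos19.1° = 1.587 m; N'_5 = 85·cos19.1° = 80.3; c'Δl = 28.57; W sinα = 27.8
Slice 6: Δl = 2.1/cos26.2° = 2.340 m; N'_6 = 90·cos26.2° = 80.8; c'Δl = 42.13; W sinα = 39.7
Slice 7: Δl = 2.5/cos35.9° = 3.086 m; N'_7 = 45·cos35.9° = 36.5; c'Δl = 55.55; W sinα = 26.4
Σc'Δl = 253.4 kN/m; ΣN' = 490.9 kN/m; ΣW sinα = 127.6 kN/m
Resisting = 253.4 + 490.9·tan21.7° = 253.4 + 195.4 = 448.8 kN/m
FS = 448.8 / 127.6 = 3.519

FS = 3.52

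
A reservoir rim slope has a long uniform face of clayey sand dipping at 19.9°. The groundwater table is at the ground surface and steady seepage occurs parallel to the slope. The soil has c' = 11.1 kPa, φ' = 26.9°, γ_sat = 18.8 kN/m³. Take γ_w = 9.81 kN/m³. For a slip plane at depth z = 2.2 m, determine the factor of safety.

With seepage parallel to the slope and the water table at the surface, the effective normal stress on the slip plane uses the buoyant unit weight γ' = γ_sat − γ_w while the driving shear stress uses γ_sat:
FS = [c' + γ' z cos²β tanφ'] / [γ_sat z sinβ cosβ]
γ' = 18.8 − 9.81 = 8.99 kN/m³
Numerator = 11.1 + 8.99·2.2·cos²19.9°·tan26.9° = 11.1 + 8.99·2.2·0.8841·0.5073 = 19.971 kPa
Denominator = 18.8·2.2·sin19.9°·cos19.9° = 18.8·2.2·0.3404·0.9403 = 13.237 kPa
FS = 19.971 / 13.237 = 1.509

FS = 1.51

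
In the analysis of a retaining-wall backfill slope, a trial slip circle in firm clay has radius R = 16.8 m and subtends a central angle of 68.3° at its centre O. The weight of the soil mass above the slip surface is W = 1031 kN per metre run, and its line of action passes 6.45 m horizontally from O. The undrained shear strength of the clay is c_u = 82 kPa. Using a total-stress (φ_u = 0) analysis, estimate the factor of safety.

Taking moments about the centre O, the resisting moment is provided by the undrained shear strength acting along the arc:
Arc length L_a = R·θ = 16.8·(68.3°·π/180) = 16.8·1.1921 = 20.03 m
M_R = c_u·L_a·R = 82·20.03·16.8 = 27588.7 kN·m/m
M_D = W·d = 1031·6.45 = 6649.9 kN·m/m
FS = M_R / M_D = 27588.7 / 6649.9 = 4.149

FS = 4.15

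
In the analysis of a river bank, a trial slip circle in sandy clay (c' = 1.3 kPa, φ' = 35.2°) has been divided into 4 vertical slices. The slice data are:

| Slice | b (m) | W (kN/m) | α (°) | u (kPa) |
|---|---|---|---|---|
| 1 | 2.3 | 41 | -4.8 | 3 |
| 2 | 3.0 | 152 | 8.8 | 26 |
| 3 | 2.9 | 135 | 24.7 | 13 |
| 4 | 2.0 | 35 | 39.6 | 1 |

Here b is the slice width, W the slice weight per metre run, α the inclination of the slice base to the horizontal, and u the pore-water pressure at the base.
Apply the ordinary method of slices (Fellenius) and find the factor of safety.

Ordinary method of slices: FS = Σ[c'·Δl_i + (W_i cosα_i − u_i·Δl_i)·tanφ'] / Σ W_i sinα_i, with Δl_i = b_i / cosα_i.
Slice 1: Δl = 2.3/cos(-4.8°) = 2.308 m; N'_1 = 41·cos(-4.8°) − 3·2.308 = 33.9; c'Δl = 3.00; W sinα = -3.4
Slice 2: Δl = 3.0/cos8.8° = 3.036 m; N'_2 = 152·cos8.8° − 26·3.036 = 71.3; c'Δl = 3.95; W sinα = 23.3
Slice 3: Δl = 2.9/cos24.7° = 3.192 m; N'_3 = 135·cos24.7° − 13·3.192 = 81.2; c'Δl = 4.15; W sinα = 56.4
Slice 4: Δl = 2.0/cos39.6° = 2.596 m; N'_4 = 35·cos39.6° − 1·2.596 = 24.4; c'Δl = 3.37; W sinα = 22.3
Σc'Δl = 14.5 kN/m; ΣN' = 210.7 kN/m; ΣW sinα = 98.5 kN/m
Resisting = 14.5 + 210.7·tan35.2° = 14.5 + 148.7 = 163.1 kN/m
FS = 163.1 / 98.5 = 1.655

FS = 1.66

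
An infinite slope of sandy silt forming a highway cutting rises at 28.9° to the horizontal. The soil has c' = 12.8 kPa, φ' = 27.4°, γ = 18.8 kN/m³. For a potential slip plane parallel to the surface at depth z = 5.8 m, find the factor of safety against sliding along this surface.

For an infinite slope with a slip plane parallel to the surface (no pore pressure): FS = [c' + γz cos²β tanφ'] / [γz sinβ cosβ].
γz = 18.8·5.8 = 109.04 kN/m²
Numerator = 12.8 + 109.04·cos²28.9°·tan27.4° = 12.8 + 109.04·0.7664·0.5184 = 56.120 kPa
Denominator = 109.04·sin28.9°·cos28.9° = 109.04·0.4833·0.8755 = 46.134 kPa
FS = 56.120 / 46.134 = 1.216

FS = 1.22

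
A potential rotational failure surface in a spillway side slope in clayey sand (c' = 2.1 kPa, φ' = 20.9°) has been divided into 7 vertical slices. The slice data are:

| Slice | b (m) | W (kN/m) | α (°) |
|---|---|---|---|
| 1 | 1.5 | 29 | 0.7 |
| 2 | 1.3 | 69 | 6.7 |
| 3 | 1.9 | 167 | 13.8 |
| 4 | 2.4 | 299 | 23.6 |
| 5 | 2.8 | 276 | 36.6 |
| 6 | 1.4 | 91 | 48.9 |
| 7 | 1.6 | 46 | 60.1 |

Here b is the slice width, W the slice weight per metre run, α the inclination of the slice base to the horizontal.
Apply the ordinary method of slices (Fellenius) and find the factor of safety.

Ordinary method of slices: FS = Σ[c'·Δl_i + (W_i cosα_i)·tanφ'] / Σ W_i sinα_i, with Δl_i = b_i / cosα_i.
Slice 1: Δl = 1.5/cos0.7° = 1.500 m; N'_1 = 29·cos0.7° = 29.0; c'Δl = 3.15; W sinα = 0.4
Slice 2: Δl = 1.3/cos6.7° = 1.309 m; N'_2 = 69·cos6.7° = 68.5; c'Δl = 2.75; W sinα = 8.1
Slice 3: Δl = 1.9/cos13.8° = 1.956 m; N'_3 = 167·cos13.8° = 162.2; c'Δl = 4.11; W sinα = 39.8
Slice 4: Δl = 2.4/cos23.6° = 2.619 m; N'_4 = 299·cos23.6° = 274.0; c'Δl = 5.50; W sinα = 119.7
Slice 5: Δl = 2.8/cos36.6° = 3.488 m; N'_5 = 276·cos36.6° = 221.6; c'Δl = 7.32; W sinα = 164.6
Slice 6: Δl = 1.4/cos48.9° = 2.130 m; N'_6 = 91·cos48.9° = 59.8; c'Δl = 4.47; W sinα = 68.6
Slice 7: Δl = 1.6/cos60.1° = 3.210 m; N'_7 = 46·cos60.1° = 22.9; c'Δl = 6.74; W sinα = 39.9
Σc'Δl = 34.0 kN/m; ΣN' = 838.0 kN/m; ΣW sinα = 441.0 kN/m
Resisting = 34.0 + 838.0·tan20.9° = 34.0 + 320.0 = 354.1 kN/m
FS = 354.1 / 441.0 = 0.803

FS = 0.80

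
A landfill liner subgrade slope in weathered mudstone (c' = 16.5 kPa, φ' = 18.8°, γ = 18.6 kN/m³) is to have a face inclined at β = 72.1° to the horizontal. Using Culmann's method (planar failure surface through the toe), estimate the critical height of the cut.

H_c = 7.94 m

Culmann's analysis gives the critical failure plane at α_cr = (β + φ')/2 = (72.1 + 18.8)/2 = 45.4°, and the critical height
H_c = (4c'/γ) · sinβ cosφ' / [1 − cos(β − φ')]
    = (4·16.5/18.6) · sin72.1°·cos18.8° / [1 − cos(53.3°)]
    = 3.548 · 0.9516·0.9466 / [1 − 0.5976]
    = 3.548 · 0.9008 / 0.4024
    = 7.94 m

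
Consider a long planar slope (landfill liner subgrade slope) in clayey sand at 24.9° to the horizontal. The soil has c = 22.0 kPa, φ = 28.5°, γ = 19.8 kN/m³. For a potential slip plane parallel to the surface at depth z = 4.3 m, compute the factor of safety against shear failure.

For an infinite slope with a slip plane parallel to the surface (no pore pressure): FS = [c + γz cos²β tanφ] / [γz sinβ cosβ].
γz = 19.8·4.3 = 85.14 kN/m²
Numerator = 22.0 + 85.14·cos²24.9°·tan28.5° = 22.0 + 85.14·0.8227·0.5430 = 60.032 kPa
Denominator = 85.14·sin24.9°·cos24.9° = 85.14·0.4210·0.9070 = 32.515 kPa
FS = 60.032 / 32.515 = 1.846

FS = 1.85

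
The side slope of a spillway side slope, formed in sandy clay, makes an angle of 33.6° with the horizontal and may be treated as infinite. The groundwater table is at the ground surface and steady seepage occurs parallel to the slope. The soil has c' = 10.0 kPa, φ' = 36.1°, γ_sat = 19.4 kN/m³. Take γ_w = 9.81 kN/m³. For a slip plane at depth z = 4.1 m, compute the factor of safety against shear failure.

With seepage parallel to the slope and the water table at the surface, the effective normal stress on the slip plane uses the buoyant unit weight γ' = γ_sat − γ_w while the driving shear stress uses γ_sat:
FS = [c' + γ' z cos²β tanφ'] / [γ_sat z sinβ cosβ]
γ' = 19.4 − 9.81 = 9.59 kN/m³
Numerator = 10.0 + 9.59·4.1·cos²33.6°·tan36.1° = 10.0 + 9.59·4.1·0.6938·0.7292 = 29.891 kPa
Denominator = 19.4·4.1·sin33.6°·cos33.6° = 19.4·4.1·0.5534·0.8329 = 36.662 kPa
FS = 29.891 / 36.662 = 0.815

FS = 0.82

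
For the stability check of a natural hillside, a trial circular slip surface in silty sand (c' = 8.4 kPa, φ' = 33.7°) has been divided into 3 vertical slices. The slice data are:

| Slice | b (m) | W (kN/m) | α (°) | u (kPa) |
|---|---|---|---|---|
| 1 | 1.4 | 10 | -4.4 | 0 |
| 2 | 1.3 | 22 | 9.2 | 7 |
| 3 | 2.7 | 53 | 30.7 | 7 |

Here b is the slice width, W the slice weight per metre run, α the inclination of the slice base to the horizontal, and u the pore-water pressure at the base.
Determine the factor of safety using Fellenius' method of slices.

FS = 2.68

Ordinary method of slices: FS = Σ[c'·Δl_i + (W_i cosα_i − u_i·Δl_i)·tanφ'] / Σ W_i sinα_i, with Δl_i = b_i / cosα_i.
Slice 1: Δl = 1.4/cos(-4.4°) = 1.404 m; N'_1 = 10·cos(-4.4°) − 0·1.404 = 10.0; c'Δl = 11.79; W sinα = -0.8
Slice 2: Δl = 1.3/cos9.2° = 1.317 m; N'_2 = 22·cos9.2° − 7·1.317 = 12.5; c'Δl = 11.06; W sinα = 3.5
Slice 3: Δl = 2.7/cos30.7° = 3.140 m; N'_3 = 53·cos30.7° − 7·3.140 = 23.6; c'Δl = 26.38; W sinα = 27.1
Σc'Δl = 49.2 kN/m; ΣN' = 46.1 kN/m; ΣW sinα = 29.8 kN/m
Resisting = 49.2 + 46.1·tan33.7° = 49.2 + 30.7 = 80.0 kN/m
FS = 80.0 / 29.8 = 2.682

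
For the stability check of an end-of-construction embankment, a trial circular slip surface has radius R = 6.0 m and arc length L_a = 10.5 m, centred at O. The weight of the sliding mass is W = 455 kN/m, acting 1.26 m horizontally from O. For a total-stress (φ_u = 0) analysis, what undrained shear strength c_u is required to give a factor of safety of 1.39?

c_u = 12.6 kPa

FS = c_u·L_a·R / (W·d), so c_u = FS·W·d / (L_a·R).
c_u = 1.39·455·1.26 / (10.50·6.0) = 796.9 / 63.00 = 12.65 kPa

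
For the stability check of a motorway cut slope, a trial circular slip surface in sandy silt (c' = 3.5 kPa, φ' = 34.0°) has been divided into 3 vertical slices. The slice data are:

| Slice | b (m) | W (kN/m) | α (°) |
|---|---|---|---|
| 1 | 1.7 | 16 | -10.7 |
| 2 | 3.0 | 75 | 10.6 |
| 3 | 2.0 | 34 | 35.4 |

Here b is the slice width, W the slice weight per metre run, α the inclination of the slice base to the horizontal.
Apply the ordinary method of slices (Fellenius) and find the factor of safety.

Ordinary method of slices: FS = Σ[c'·Δl_i + (W_i cosα_i)·tanφ'] / Σ W_i sinα_i, with Δl_i = b_i / cosα_i.
Slice 1: Δl = 1.7/cos(-10.7°) = 1.730 m; N'_1 = 16·cos(-10.7°) = 15.7; c'Δl = 6.06; W sinα = -3.0
Slice 2: Δl = 3.0/cos10.6° = 3.052 m; N'_2 = 75·cos10.6° = 73.7; c'Δl = 10.68; W sinα = 13.8
Slice 3: Δl = 2.0/cos35.4° = 2.454 m; N'_3 = 34·cos35.4° = 27.7; c'Δl = 8.59; W sinα = 19.7
Σc'Δl = 25.3 kN/m; ΣN' = 117.2 kN/m; ΣW sinα = 30.5 kN/m
Resisting = 25.3 + 117.2·tan34.0° = 25.3 + 79.0 = 104.3 kN/m
FS = 104.3 / 30.5 = 3.419

FS = 3.42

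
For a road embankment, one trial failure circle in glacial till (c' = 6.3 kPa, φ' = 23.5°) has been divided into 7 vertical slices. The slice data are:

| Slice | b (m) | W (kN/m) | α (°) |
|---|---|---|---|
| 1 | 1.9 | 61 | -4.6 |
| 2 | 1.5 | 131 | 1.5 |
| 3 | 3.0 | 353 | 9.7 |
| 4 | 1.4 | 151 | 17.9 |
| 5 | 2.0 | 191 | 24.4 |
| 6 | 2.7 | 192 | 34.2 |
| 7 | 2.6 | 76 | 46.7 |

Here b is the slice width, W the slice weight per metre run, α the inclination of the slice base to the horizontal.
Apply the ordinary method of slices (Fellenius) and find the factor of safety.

Ordinary method of slices: FS = Σ[c'·Δl_i + (W_i cosα_i)·tanφ'] / Σ W_i sinα_i, with Δl_i = b_i / cosα_i.
Slice 1: Δl = 1.9/cos(-4.6°) = 1.906 m; N'_1 = 61·cos(-4.6°) = 60.8; c'Δl = 12.01; W sinα = -4.9
Slice 2: Δl = 1.5/cos1.5° = 1.501 m; N'_2 = 131·cos1.5° = 131.0; c'Δl = 9.45; W sinα = 3.4
Slice 3: Δl = 3.0/cos9.7° = 3.044 m; N'_3 = 353·cos9.7° = 348.0; c'Δl = 19.17; W sinα = 59.5
Slice 4: Δl = 1.4/cos17.9° = 1.471 m; N'_4 = 151·cos17.9° = 143.7; c'Δl = 9.27; W sinα = 46.4
Slice 5: Δl = 2.0/cos24.4° = 2.196 m; N'_5 = 191·cos24.4° = 173.9; c'Δl = 13.84; W sinα = 78.9
Slice 6: Δl = 2.7/cos34.2° = 3.264 m; N'_6 = 192·cos34.2° = 158.8; c'Δl = 20.57; W sinα = 107.9
Slice 7: Δl = 2.6/cos46.7° = 3.791 m; N'_7 = 76·cos46.7° = 52.1; c'Δl = 23.88; W sinα = 55.3
Σc'Δl = 108.2 kN/m; ΣN' = 1068.3 kN/m; ΣW sinα = 346.6 kN/m
Resisting = 108.2 + 1068.3·tan23.5° = 108.2 + 464.5 = 572.7 kN/m
FS = 572.7 / 346.6 = 1.652

FS = 1.65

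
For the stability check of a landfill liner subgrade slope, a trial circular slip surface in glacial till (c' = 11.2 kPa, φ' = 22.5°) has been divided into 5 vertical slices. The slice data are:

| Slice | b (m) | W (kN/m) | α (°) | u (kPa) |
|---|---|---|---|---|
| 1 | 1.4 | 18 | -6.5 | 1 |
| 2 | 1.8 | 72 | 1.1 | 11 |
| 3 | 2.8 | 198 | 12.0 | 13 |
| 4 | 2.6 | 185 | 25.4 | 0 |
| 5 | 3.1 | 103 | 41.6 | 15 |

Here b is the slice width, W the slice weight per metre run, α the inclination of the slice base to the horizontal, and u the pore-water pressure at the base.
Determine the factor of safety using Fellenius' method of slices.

Ordinary method of slices: FS = Σ[c'·Δl_i + (W_i cosα_i − u_i·Δl_i)·tanφ'] / Σ W_i sinα_i, with Δl_i = b_i / cosα_i.
Slice 1: Δl = 1.4/cos(-6.5°) = 1.409 m; N'_1 = 18·cos(-6.5°) − 1·1.409 = 16.5; c'Δl = 15.78; W sinα = -2.0
Slice 2: Δl = 1.8/cos1.1° = 1.800 m; N'_2 = 72·cos1.1° − 11·1.800 = 52.2; c'Δl = 20.16; W sinα = 1.4
Slice 3: Δl = 2.8/cos12.0° = 2.863 m; N'_3 = 198·cos12.0° − 13·2.863 = 156.5; c'Δl = 32.06; W sinα = 41.2
Slice 4: Δl = 2.6/cos25.4° = 2.878 m; N'_4 = 185·cos25.4° − 0·2.878 = 167.1; c'Δl = 32.24; W sinα = 79.4
Slice 5: Δl = 3.1/cos41.6° = 4.146 m; N'_5 = 103·cos41.6° − 15·4.146 = 14.8; c'Δl = 46.43; W sinα = 68.4
Σc'Δl = 146.7 kN/m; ΣN' = 407.1 kN/m; ΣW sinα = 188.2 kN/m
Resisting = 146.7 + 407.1·tan22.5° = 146.7 + 168.6 = 315.3 kN/m
FS = 315.3 / 188.2 = 1.675

FS = 1.67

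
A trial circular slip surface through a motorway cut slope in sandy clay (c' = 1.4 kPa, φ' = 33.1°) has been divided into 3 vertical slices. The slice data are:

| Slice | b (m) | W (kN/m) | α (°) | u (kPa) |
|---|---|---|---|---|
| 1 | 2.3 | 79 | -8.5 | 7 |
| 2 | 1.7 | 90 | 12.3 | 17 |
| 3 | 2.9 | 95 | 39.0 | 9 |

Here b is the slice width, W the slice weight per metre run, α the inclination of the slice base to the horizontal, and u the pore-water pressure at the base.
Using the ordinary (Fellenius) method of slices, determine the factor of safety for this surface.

FS = 1.72

Ordinary method of slices: FS = Σ[c'·Δl_i + (W_i cosα_i − u_i·Δl_i)·tanφ'] / Σ W_i sinα_i, with Δl_i = b_i / cosα_i.
Slice 1: Δl = 2.3/cos(-8.5°) = 2.326 m; N'_1 = 79·cos(-8.5°) − 7·2.326 = 61.9; c'Δl = 3.26; W sinα = -11.7
Slice 2: Δl = 1.7/cos12.3° = 1.740 m; N'_2 = 90·cos12.3° − 17·1.740 = 58.4; c'Δl = 2.44; W sinα = 19.2
Slice 3: Δl = 2.9/cos39.0° = 3.732 m; N'_3 = 95·cos39.0° − 9·3.732 = 40.2; c'Δl = 5.22; W sinα = 59.8
Σc'Δl = 10.9 kN/m; ΣN' = 160.5 kN/m; ΣW sinα = 67.3 kN/m
Resisting = 10.9 + 160.5·tan33.1° = 10.9 + 104.6 = 115.5 kN/m
FS = 115.5 / 67.3 = 1.717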